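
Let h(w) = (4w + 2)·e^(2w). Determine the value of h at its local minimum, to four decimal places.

By the product rule, h'(w) = (8w + 8)·e^(2w). Since e^(2w) > 0, the only critical point is w = -1.
h''(-1) has the same sign as 8 > 0, so this is a local minimum.
h(-1) = (-2)·e^(-2) ≈ -0.2707.

-0.2707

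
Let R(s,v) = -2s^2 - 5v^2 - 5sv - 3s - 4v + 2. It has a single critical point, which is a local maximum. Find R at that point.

47/15

∂R/∂s = -4s - 5v - 3 = 0 and ∂R/∂v = -5s - 10v - 4 = 0, so (s, v) = (-2/3, -1/15).
The Hessian has R_{ss} = -4, R_{vv} = -10, R_{sv} = -5, giving D = 15 > 0 with R_{ss} < 0, so the point is a local maximum.
R(-2/3, -1/15) = 47/15.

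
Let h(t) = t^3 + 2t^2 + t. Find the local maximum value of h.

h'(t) = 3t^2 + 4t + 1 = 0 at t = -1, -1/3.
h''(t) = 6t + 4. h''(-1) = -2 < 0 ⇒ local maximum; h''(-1/3) = 2 > 0 ⇒ local minimum.
Thus h has its local maximum at t = -1, with value 0.

0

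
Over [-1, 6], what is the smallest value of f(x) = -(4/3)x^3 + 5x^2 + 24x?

-53/3

The derivative is -4x^2 + 10x + 24, whose only zero in [-1, 6] is x = 4.
Compare values at every candidate in [-1, 6]: f(-1) = -53/3,  f(4) = 272/3,  f(6) = 36.
Hence the absolute minimum is -53/3 at x = -1.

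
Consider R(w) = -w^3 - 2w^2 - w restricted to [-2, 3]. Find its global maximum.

2

R'(w) = -3w^2 - 4w - 1, which vanishes at w = -1 and w = -1/3.
Candidates: R(-2) = 2,  R(-1) = 0,  R(-1/3) = 4/27,  R(3) = -48.
So the maximum is R(-2) = 2.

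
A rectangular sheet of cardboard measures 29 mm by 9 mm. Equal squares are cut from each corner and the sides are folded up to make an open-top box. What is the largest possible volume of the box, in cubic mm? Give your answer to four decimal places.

With cut size x, the volume is V(x) = x(29 − 2x)(9 − 2x) for 0 < x < 4.5.
V'(x) = 12x^2 − 152x + 261. Setting V'(x) = 0 gives x ≈ 2.0483 (the root in (0, 4.5)).
V''(x) = 24x − 152 is negative there, so this is the maximum; V ≈ 250.1206.

250.1206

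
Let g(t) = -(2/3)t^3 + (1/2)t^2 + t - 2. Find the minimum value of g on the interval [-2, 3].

-25/2

The derivative is -2t^2 + t + 1, which vanishes at t = -1/2 and t = 1.
Evaluating at the critical points and endpoints: g(-2) = 10/3,  g(-1/2) = -55/24,  g(1) = -7/6,  g(3) = -25/2.
So the minimum is g(3) = -25/2.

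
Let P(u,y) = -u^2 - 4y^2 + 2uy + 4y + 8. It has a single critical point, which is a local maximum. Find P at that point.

28/3

∂P/∂u = -2u + 2y = 0 and ∂P/∂y = 2u - 8y + 4 = 0, so (u, y) = (2/3, 2/3).
The Hessian has P_{uu} = -2, P_{yy} = -8, P_{uy} = 2, giving D = 12 > 0 with P_{uu} < 0, so the point is a local maximum.
P(2/3, 2/3) = 28/3.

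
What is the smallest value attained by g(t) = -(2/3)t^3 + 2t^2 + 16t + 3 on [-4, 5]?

-47/3

The derivative is -2t^2 + 4t + 16, which vanishes at t = -2 and t = 4.
Candidates: g(-4) = 41/3; g(-2) = -47/3; g(4) = 169/3; g(5) = 149/3.
Hence the absolute minimum is -47/3 at t = -2.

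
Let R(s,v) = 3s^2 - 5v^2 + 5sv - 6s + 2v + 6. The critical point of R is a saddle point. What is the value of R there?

∂R/∂s = 6s + 5v - 6 = 0 and ∂R/∂v = 5s - 10v + 2 = 0, so (s, v) = (10/17, 42/85).
The Hessian has R_{ss} = 6, R_{vv} = -10, R_{sv} = 5, giving D = -85 < 0, so the point is a saddle point.
R(10/17, 42/85) = 402/85.

402/85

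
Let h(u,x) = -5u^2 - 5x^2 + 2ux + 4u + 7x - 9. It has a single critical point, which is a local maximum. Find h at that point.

∂h/∂u = -10u + 2x + 4 = 0 and ∂h/∂x = 2u - 10x + 7 = 0, so (u, x) = (9/16, 13/16).
The Hessian has h_{uu} = -10, h_{xx} = -10, h_{ux} = 2, giving D = 96 > 0 with h_{uu} < 0, so the point is a local maximum.
h(9/16, 13/16) = -161/32.

-161/32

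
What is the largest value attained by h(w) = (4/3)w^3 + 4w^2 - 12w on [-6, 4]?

304/3

h'(w) = 4w^2 + 8w - 12, which vanishes at w = -3 and w = 1.
Compare values at every candidate in [-6, 4]: h(-6) = -72,  h(-3) = 36,  h(1) = -20/3,  h(4) = 304/3.
The maximum over the interval is 304/3, attained at w = 4.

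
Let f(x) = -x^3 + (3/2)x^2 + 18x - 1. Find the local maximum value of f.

f'(x) = -3x^2 + 3x + 18. Setting f'(x) = 0 gives x ∈ {-2, 3}.
Second-derivative test with f''(x) = -6x + 3: f''(-2) = 15 > 0 ⇒ local minimum; f''(3) = -15 < 0 ⇒ local maximum.
So the local maximum value is f(3) = 79/2.

79/2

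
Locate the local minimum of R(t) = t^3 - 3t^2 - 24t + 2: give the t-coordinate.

4

R'(t) = 3t^2 - 6t - 24 = 0 at t = -2, 4.
R''(t) = 6t - 6. R''(-2) = -18 < 0 ⇒ local maximum; R''(4) = 18 > 0 ⇒ local minimum.
The local minimum is R(4) = -78.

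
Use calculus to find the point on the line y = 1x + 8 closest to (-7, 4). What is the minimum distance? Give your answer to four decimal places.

2.1213

Minimize D(x)^2 = (x + 7)^2 + (x + 4)^2.
d/dx[D^2] = 2(x + 7) + 2·1·(x + 4) = 0 ⇒ x = -11/2.
Then y = 5/2 and the distance is √(9/2) ≈ 2.1213.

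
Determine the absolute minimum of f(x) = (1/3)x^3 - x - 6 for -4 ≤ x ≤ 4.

-70/3

Differentiating, f'(x) = x^2 - 1; which vanishes at x = -1 and x = 1.
Evaluating at the critical points and endpoints: f(-4) = -70/3, f(-1) = -16/3, f(1) = -20/3, f(4) = 34/3.
Hence the absolute minimum is -70/3 at x = -4.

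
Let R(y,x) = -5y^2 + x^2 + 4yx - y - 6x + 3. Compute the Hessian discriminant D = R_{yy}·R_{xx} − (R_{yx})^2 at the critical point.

-36

∂R/∂y = -10y + 4x - 1 = 0 and ∂R/∂x = 4y + 2x - 6 = 0, so (y, x) = (11/18, 16/9).
The Hessian has R_{yy} = -10, R_{xx} = 2, R_{yx} = 4, giving D = -36 < 0, so the point is a saddle point.
D = (-10)·(2) − (4)^2 = -36.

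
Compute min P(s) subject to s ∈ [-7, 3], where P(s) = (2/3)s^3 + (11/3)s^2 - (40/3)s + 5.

The derivative is 2s^2 + (22/3)s - 40/3, which vanishes at s = -5 and s = 4/3.
Compare values at every candidate in [-7, 3]: P(-7) = 148/3,  P(-5) = 80,  P(4/3) = -379/81,  P(3) = 16.
Hence the absolute minimum is -379/81 at s = 4/3.

-379/81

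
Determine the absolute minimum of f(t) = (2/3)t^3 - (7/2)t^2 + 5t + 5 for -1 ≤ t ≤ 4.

-25/6

The derivative is 2t^2 - 7t + 5, which vanishes at t = 1 and t = 5/2.
Evaluating at the critical points and endpoints: f(-1) = -25/6,  f(1) = 43/6,  f(5/2) = 145/24,  f(4) = 35/3.
The minimum over the interval is -25/6, attained at t = -1.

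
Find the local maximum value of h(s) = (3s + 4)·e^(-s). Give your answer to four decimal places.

h'(s) = 3·e^(-s) + (3s + 4)·(-1)·e^(-s) = (-3s - 1)·e^(-s). Since e^(-s) > 0, the only critical point is s = -1/3.
h''(-1/3) has the same sign as -3 < 0, so this is a local maximum.
h(-1/3) = (3)·e^(1/3) ≈ 4.1868.

4.1868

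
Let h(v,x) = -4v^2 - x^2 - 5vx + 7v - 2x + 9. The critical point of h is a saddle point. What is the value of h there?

-6

∂h/∂v = -8v - 5x + 7 = 0 and ∂h/∂x = -5v - 2x - 2 = 0, so (v, x) = (-8/3, 17/3).
The Hessian has h_{vv} = -8, h_{xx} = -2, h_{vx} = -5, giving D = -9 < 0, so the point is a saddle point.
h(-8/3, 17/3) = -6.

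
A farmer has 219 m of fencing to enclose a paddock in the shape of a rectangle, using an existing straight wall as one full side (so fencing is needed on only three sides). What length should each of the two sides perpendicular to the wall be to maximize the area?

219/4

Let the sides perpendicular to the wall have length x and the parallel side y, so 2x + y = 219 and the area is A = xy = x(219 − 2x).
A'(x) = 219 − 4x = 0 gives x = 219/4, and A''(x) = −4 < 0 confirms a maximum.
Then y = 219 − 2·219/4 = 219/2 and A = 47961/8.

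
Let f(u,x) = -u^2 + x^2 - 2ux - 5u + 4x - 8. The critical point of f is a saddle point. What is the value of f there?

∂f/∂u = -2u - 2x - 5 = 0 and ∂f/∂x = -2u + 2x + 4 = 0, so (u, x) = (-1/4, -9/4).
The Hessian has f_{uu} = -2, f_{xx} = 2, f_{ux} = -2, giving D = -8 < 0, so the point is a saddle point.
f(-1/4, -9/4) = -95/8.

-95/8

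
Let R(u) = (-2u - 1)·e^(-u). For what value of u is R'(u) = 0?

1/2

By the product rule, R'(u) = (2u - 1)·e^(-u). Since e^(-u) > 0, the only critical point is u = 1/2.
R''(1/2) has the same sign as 2 > 0, so this is a local minimum.
R(1/2) = (-2)·e^(-1/2) ≈ -1.2131.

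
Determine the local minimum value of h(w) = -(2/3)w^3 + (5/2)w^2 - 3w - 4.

-31/6

h'(w) = -2w^2 + 5w - 3. Setting h'(w) = 0 gives w ∈ {1, 3/2}.
h''(w) = -4w + 5. h''(1) = 1 > 0 ⇒ local minimum; h''(3/2) = -1 < 0 ⇒ local maximum.
So the local minimum value is h(1) = -31/6.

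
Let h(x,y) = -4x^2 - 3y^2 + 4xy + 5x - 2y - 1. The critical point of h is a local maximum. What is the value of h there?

19/32

∂h/∂x = -8x + 4y + 5 = 0 and ∂h/∂y = 4x - 6y - 2 = 0, so (x, y) = (11/16, 1/8).
The Hessian has h_{xx} = -8, h_{yy} = -6, h_{xy} = 4, giving D = 32 > 0 with h_{xx} < 0, so the point is a local maximum.
h(11/16, 1/8) = 19/32.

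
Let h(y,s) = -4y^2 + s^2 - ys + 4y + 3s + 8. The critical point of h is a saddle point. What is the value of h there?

128/17

∂h/∂y = -8y - s + 4 = 0 and ∂h/∂s = -y + 2s + 3 = 0, so (y, s) = (11/17, -20/17).
The Hessian has h_{yy} = -8, h_{ss} = 2, h_{ys} = -1, giving D = -17 < 0, so the point is a saddle point.
h(11/17, -20/17) = 128/17.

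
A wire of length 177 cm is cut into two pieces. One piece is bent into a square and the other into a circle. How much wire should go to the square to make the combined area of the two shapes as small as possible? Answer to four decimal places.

Let x be the length used for the square. Square side x/4; circle radius (177−x)/(2π).
A(x) = (x/4)² + π·((177−x)/(2π))² = x²/16 + (177−x)²/(4π) for 0 ≤ x ≤ 177. A'(x) = x/8 − (177−x)/(2π) = 0 gives x = 4·177/(π+4) ≈ 99.1376.
A'' = 1/8 + 1/(2π) > 0, so this gives the minimum combined area; x ≈ 99.1376 cm to the square.

99.1376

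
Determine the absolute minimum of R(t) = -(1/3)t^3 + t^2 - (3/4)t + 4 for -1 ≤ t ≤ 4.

Differentiating, R'(t) = -t^2 + 2t - 3/4; which vanishes at t = 1/2 and t = 3/2.
Candidates: R(-1) = 73/12,  R(1/2) = 23/6,  R(3/2) = 4,  R(4) = -13/3.
So the minimum is R(4) = -13/3.

-13/3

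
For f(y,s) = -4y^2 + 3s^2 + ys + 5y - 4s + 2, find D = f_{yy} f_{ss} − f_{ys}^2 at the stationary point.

∂f/∂y = -8y + s + 5 = 0 and ∂f/∂s = y + 6s - 4 = 0, so (y, s) = (34/49, 27/49).
The Hessian has f_{yy} = -8, f_{ss} = 6, f_{ys} = 1, giving D = -49 < 0, so the point is a saddle point.
D = (-8)·(6) − (1)^2 = -49.

-49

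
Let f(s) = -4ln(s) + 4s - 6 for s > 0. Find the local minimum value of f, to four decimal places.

-2.0000

f'(s) = -4/s + 4 = 0 gives s = 1.
f''(s) = 4/s², which is positive for s > 0, so this is a local minimum.
f(1) = -4·ln(1) + 4 - 6 ≈ -2.0000.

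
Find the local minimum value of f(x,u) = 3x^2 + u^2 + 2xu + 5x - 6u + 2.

∂f/∂x = 6x + 2u + 5 = 0 and ∂f/∂u = 2x + 2u - 6 = 0, so (x, u) = (-11/4, 23/4).
The Hessian has f_{xx} = 6, f_{uu} = 2, f_{xu} = 2, giving D = 8 > 0 with f_{xx} > 0, so the point is a local minimum.
f(-11/4, 23/4) = -177/8.

-177/8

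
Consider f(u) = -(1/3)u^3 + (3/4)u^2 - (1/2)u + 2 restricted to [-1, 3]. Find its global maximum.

f'(u) = -u^2 + (3/2)u - 1/2, which vanishes at u = 1/2 and u = 1.
Compare values at every candidate in [-1, 3]: f(-1) = 43/12; f(1/2) = 91/48; f(1) = 23/12; f(3) = -7/4.
Hence the absolute maximum is 43/12 at u = -1.

43/12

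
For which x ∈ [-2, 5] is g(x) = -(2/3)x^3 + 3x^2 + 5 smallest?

5

g'(x) = -2x^2 + 6x, which vanishes at x = 0 and x = 3.
Compare values at every candidate in [-2, 5]: g(-2) = 67/3,  g(0) = 5,  g(3) = 14,  g(5) = -10/3.
The minimum over the interval is -10/3, attained at x = 5.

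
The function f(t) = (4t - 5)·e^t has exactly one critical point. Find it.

1/4

By the product rule, f'(t) = (4t - 1)·e^t. Since e^t > 0, the only critical point is t = 1/4.
f''(1/4) has the same sign as 4 > 0, so this is a local minimum.
f(1/4) = (-4)·e^(1/4) ≈ -5.1361.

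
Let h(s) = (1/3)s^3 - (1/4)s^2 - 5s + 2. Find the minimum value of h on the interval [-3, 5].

-329/48

h'(s) = s^2 - (1/2)s - 5, which vanishes at s = -2 and s = 5/2.
Evaluating at the critical points and endpoints: h(-3) = 23/4,  h(-2) = 25/3,  h(5/2) = -329/48,  h(5) = 149/12.
Hence the absolute minimum is -329/48 at s = 5/2.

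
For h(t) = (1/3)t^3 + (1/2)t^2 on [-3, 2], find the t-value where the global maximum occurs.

2

Differentiating, h'(t) = t^2 + t; which vanishes at t = -1 and t = 0.
Candidates: h(-3) = -9/2,  h(-1) = 1/6,  h(0) = 0,  h(2) = 14/3.
Hence the absolute maximum is 14/3 at t = 2.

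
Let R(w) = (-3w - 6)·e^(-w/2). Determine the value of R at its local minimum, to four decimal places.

R'(w) = (-3)·e^(-w/2) + (-3w - 6)·(-1/2)·e^(-w/2) = ((3/2)w)·e^(-w/2). Since e^(-w/2) > 0, the only critical point is w = 0.
R''(0) has the same sign as 3/2 > 0, so this is a local minimum.
R(0) = (-6)·e^(0) ≈ -6.0000.

-6.0000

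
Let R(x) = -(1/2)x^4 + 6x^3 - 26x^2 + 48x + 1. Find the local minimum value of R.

R'(x) = -2x^3 + 18x^2 - 52x + 48. Setting R'(x) = 0 gives x ∈ {2, 3, 4}.
Since R''(x) = -6x^2 + 36x - 52, we get R''(2) = -4 < 0 ⇒ local maximum; R''(3) = 2 > 0 ⇒ local minimum; R''(4) = -4 < 0 ⇒ local maximum.
So the local minimum value is R(3) = 65/2.

65/2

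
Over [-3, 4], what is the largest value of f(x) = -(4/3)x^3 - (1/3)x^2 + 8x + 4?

13

f'(x) = -4x^2 - (2/3)x + 8, which vanishes at x = -3/2 and x = 4/3.
Evaluating at the critical points and endpoints: f(-3) = 13; f(-3/2) = -17/4; f(4/3) = 884/81; f(4) = -164/3.
Hence the absolute maximum is 13 at x = -3.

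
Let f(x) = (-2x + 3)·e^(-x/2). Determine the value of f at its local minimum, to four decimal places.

-0.6951

By the product rule, f'(x) = (x - 7/2)·e^(-x/2). Since e^(-x/2) > 0, the only critical point is x = 7/2.
f''(7/2) has the same sign as 1 > 0, so this is a local minimum.
f(7/2) = (-4)·e^(-7/4) ≈ -0.6951.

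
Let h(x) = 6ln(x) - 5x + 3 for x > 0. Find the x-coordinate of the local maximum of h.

h'(x) = 6/x − 5 = 0 gives x = 6/5.
h''(x) = -6/x², which is negative for x > 0, so this is a local maximum.
h(6/5) = 6·ln(6/5) - 6 + 3 ≈ -1.9061.

6/5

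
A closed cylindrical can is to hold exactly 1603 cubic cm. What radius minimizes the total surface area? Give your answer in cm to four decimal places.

6.3424

With radius r and height h, πr²h = 1603 so h = 1603/(πr²), and S(r) = 2πr² + 2πrh = 2πr² + 2·1603/r.
S'(r) = 4πr − 2·1603/r² = 0 ⇒ r³ = 1603/(2π), so r ≈ 6.3424 and h = 2r ≈ 12.6847.
S''(r) = 4π + 4·1603/r³ > 0, so this is the minimum; S ≈ 758.2345.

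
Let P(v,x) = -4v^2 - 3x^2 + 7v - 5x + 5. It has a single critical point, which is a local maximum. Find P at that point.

∂P/∂v = -8v + 7 = 0 and ∂P/∂x = -6x - 5 = 0, so (v, x) = (7/8, -5/6).
The Hessian has P_{vv} = -8, P_{xx} = -6, P_{vx} = 0, giving D = 48 > 0 with P_{vv} < 0, so the point is a local maximum.
P(7/8, -5/6) = 487/48.

487/48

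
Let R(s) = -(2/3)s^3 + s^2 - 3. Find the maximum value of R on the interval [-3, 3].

24

Differentiating, R'(s) = -2s^2 + 2s; which vanishes at s = 0 and s = 1.
Evaluating at the critical points and endpoints: R(-3) = 24, R(0) = -3, R(1) = -8/3, R(3) = -12.
Hence the absolute maximum is 24 at s = -3.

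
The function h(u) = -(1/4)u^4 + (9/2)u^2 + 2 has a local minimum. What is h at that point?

2

Critical points: h'(u) = -u^3 + 9u vanishes at u = -3, 0, 3.
Since h''(u) = -3u^2 + 9, we get h''(-3) = -18 < 0 ⇒ local maximum; h''(0) = 9 > 0 ⇒ local minimum; h''(3) = -18 < 0 ⇒ local maximum.
The local minimum is h(0) = 2.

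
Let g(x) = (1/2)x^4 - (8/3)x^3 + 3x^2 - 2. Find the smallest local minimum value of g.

-13/2

g'(x) = 2x^3 - 8x^2 + 6x = 0 at x = 0, 1, 3.
Since g''(x) = 6x^2 - 16x + 6, we get g''(0) = 6 > 0 ⇒ local minimum; g''(1) = -4 < 0 ⇒ local maximum; g''(3) = 12 > 0 ⇒ local minimum.
So the smallest local minimum value is g(3) = -13/2.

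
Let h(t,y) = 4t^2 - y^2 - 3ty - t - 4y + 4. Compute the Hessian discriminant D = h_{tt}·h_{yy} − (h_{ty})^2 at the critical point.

-25

∂h/∂t = 8t - 3y - 1 = 0 and ∂h/∂y = -3t - 2y - 4 = 0, so (t, y) = (-2/5, -7/5).
The Hessian has h_{tt} = 8, h_{yy} = -2, h_{ty} = -3, giving D = -25 < 0, so the point is a saddle point.
D = (8)·(-2) − (-3)^2 = -25.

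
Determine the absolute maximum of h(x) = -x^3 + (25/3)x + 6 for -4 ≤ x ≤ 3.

110/3

h'(x) = -3x^2 + 25/3, which vanishes at x = -5/3 and x = 5/3.
Compare values at every candidate in [-4, 3]: h(-4) = 110/3; h(-5/3) = -88/27; h(5/3) = 412/27; h(3) = 4.
Hence the absolute maximum is 110/3 at x = -4.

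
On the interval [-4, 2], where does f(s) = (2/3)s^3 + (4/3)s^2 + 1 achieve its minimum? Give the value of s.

-4

Differentiating, f'(s) = 2s^2 + (8/3)s; which vanishes at s = -4/3 and s = 0.
Compare values at every candidate in [-4, 2]: f(-4) = -61/3,  f(-4/3) = 145/81,  f(0) = 1,  f(2) = 35/3.
The minimum over the interval is -61/3, attained at s = -4.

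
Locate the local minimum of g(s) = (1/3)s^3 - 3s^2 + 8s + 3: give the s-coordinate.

4

g'(s) = s^2 - 6s + 8. Setting g'(s) = 0 gives s ∈ {2, 4}.
Since g''(s) = 2s - 6, we get g''(2) = -2 < 0 ⇒ local maximum; g''(4) = 2 > 0 ⇒ local minimum.
So the local minimum value is g(4) = 25/3.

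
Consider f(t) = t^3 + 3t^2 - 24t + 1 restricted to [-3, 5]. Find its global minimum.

-27

Differentiating, f'(t) = 3t^2 + 6t - 24; whose only zero in [-3, 5] is t = 2.
Evaluating at the critical points and endpoints: f(-3) = 73,  f(2) = -27,  f(5) = 81.
So the minimum is f(2) = -27.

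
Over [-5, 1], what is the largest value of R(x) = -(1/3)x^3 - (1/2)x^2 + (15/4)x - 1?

The derivative is -x^2 - x + 15/4, whose only zero in [-5, 1] is x = -5/2.
Candidates: R(-5) = 113/12, R(-5/2) = -199/24, R(1) = 23/12.
So the maximum is R(-5) = 113/12.

113/12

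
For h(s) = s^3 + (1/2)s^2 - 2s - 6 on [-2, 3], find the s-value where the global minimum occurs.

-2

h'(s) = 3s^2 + s - 2, which vanishes at s = -1 and s = 2/3.
Compare values at every candidate in [-2, 3]: h(-2) = -8,  h(-1) = -9/2,  h(2/3) = -184/27,  h(3) = 39/2.
The minimum over the interval is -8, attained at s = -2.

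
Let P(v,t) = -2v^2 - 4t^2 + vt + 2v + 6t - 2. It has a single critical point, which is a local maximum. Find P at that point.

∂P/∂v = -4v + t + 2 = 0 and ∂P/∂t = v - 8t + 6 = 0, so (v, t) = (22/31, 26/31).
The Hessian has P_{vv} = -4, P_{tt} = -8, P_{vt} = 1, giving D = 31 > 0 with P_{vv} < 0, so the point is a local maximum.
P(22/31, 26/31) = 38/31.

38/31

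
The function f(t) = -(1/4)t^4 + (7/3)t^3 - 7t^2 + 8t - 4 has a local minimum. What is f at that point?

f'(t) = -t^3 + 7t^2 - 14t + 8 = 0 at t = 1, 2, 4.
f''(t) = -3t^2 + 14t - 14. f''(1) = -3 < 0 ⇒ local maximum; f''(2) = 2 > 0 ⇒ local minimum; f''(4) = -6 < 0 ⇒ local maximum.
The local minimum is f(2) = -4/3.

-4/3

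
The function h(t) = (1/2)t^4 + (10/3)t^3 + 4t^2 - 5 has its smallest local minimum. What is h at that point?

-79/3

h'(t) = 2t^3 + 10t^2 + 8t. Setting h'(t) = 0 gives t ∈ {-4, -1, 0}.
Second-derivative test with h''(t) = 6t^2 + 20t + 8: h''(-4) = 24 > 0 ⇒ local minimum; h''(-1) = -6 < 0 ⇒ local maximum; h''(0) = 8 > 0 ⇒ local minimum.
So the smallest local minimum value is h(-4) = -79/3.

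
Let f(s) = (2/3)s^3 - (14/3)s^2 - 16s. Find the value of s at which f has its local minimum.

Critical points: f'(s) = 2s^2 - (28/3)s - 16 vanishes at s = -4/3, 6.
Since f''(s) = 4s - 28/3, we get f''(-4/3) = -44/3 < 0 ⇒ local maximum; f''(6) = 44/3 > 0 ⇒ local minimum.
The local minimum is f(6) = -120.

6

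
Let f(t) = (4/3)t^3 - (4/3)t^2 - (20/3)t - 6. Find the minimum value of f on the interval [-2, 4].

-1186/81

f'(t) = 4t^2 - (8/3)t - 20/3, which vanishes at t = -1 and t = 5/3.
Candidates: f(-2) = -26/3,  f(-1) = -2,  f(5/3) = -1186/81,  f(4) = 94/3.
The minimum over the interval is -1186/81, attained at t = 5/3.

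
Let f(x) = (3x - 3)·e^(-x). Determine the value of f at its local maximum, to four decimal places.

Differentiating with the product rule gives f'(x) = (-3x + 6)·e^(-x). Since e^(-x) > 0, the only critical point is x = 2.
f''(2) has the same sign as -3 < 0, so this is a local maximum.
f(2) = (3)·e^(-2) ≈ 0.4060.

0.4060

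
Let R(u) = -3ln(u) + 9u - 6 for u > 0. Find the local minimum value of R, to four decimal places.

0.2958

R'(u) = -3/u + 9 = 0 gives u = 1/3.
R''(u) = 3/u², which is positive for u > 0, so this is a local minimum.
R(1/3) = -3·ln(1/3) + 3 - 6 ≈ 0.2958.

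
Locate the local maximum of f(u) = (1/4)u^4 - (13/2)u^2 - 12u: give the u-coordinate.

-1

Critical points: f'(u) = u^3 - 13u - 12 vanishes at u = -3, -1, 4.
f''(u) = 3u^2 - 13. f''(-3) = 14 > 0 ⇒ local minimum; f''(-1) = -10 < 0 ⇒ local maximum; f''(4) = 35 > 0 ⇒ local minimum.
Thus f has its local maximum at u = -1, with value 23/4.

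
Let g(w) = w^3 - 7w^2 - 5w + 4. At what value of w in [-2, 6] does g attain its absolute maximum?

-1/3

The derivative is 3w^2 - 14w - 5, which vanishes at w = -1/3 and w = 5.
Candidates: g(-2) = -22; g(-1/3) = 131/27; g(5) = -71; g(6) = -62.
The maximum over the interval is 131/27, attained at w = -1/3.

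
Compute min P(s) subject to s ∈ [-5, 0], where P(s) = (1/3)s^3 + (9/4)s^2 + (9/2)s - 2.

Differentiating, P'(s) = s^2 + (9/2)s + 9/2; which vanishes at s = -3 and s = -3/2.
Candidates: P(-5) = -119/12; P(-3) = -17/4; P(-3/2) = -77/16; P(0) = -2.
Hence the absolute minimum is -119/12 at s = -5.

-119/12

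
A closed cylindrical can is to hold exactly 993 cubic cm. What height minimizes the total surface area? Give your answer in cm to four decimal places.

10.8132

With radius r and height h, πr²h = 993 so h = 993/(πr²), and S(r) = 2πr² + 2πrh = 2πr² + 2·993/r.
S'(r) = 4πr − 2·993/r² = 0 ⇒ r³ = 993/(2π), so r ≈ 5.4066 and h = 2r ≈ 10.8132.
S''(r) = 4π + 4·993/r³ > 0, so this is the minimum; S ≈ 550.9946.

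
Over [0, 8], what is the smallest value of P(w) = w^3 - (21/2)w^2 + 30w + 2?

The derivative is 3w^2 - 21w + 30, which vanishes at w = 2 and w = 5.
Evaluating at the critical points and endpoints: P(0) = 2,  P(2) = 28,  P(5) = 29/2,  P(8) = 82.
The minimum over the interval is 2, attained at w = 0.

2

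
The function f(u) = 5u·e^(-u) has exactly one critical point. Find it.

Differentiating with the product rule gives f'(u) = (-5u + 5)·e^(-u). Since e^(-u) > 0, the only critical point is u = 1.
f''(1) has the same sign as -5 < 0, so this is a local maximum.
f(1) = (5)·e^(-1) ≈ 1.8394.

1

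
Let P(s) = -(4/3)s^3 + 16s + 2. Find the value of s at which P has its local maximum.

P'(s) = -4s^2 + 16 = 0 at s = -2, 2.
P''(s) = -8s. P''(-2) = 16 > 0 ⇒ local minimum; P''(2) = -16 < 0 ⇒ local maximum.
The local maximum is P(2) = 70/3.

2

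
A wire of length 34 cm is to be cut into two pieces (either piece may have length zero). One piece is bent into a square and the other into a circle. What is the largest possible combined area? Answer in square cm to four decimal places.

Let x be the length used for the square. Square side x/4; circle radius (34−x)/(2π).
A(x) = (x/4)² + π·((34−x)/(2π))² = x²/16 + (34−x)²/(4π) for 0 ≤ x ≤ 34. A'(x) = x/8 − (34−x)/(2π) = 0 gives x = 4·34/(π+4) ≈ 19.0434.
A'' > 0, so the interior critical point is a minimum; the maximum is at an endpoint. A(0) = 91.9916 and A(34) = 72.2500, so the largest area is 91.9916.

91.9916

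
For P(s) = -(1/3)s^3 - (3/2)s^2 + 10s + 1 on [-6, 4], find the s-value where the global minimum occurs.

-5

The derivative is -s^2 - 3s + 10, which vanishes at s = -5 and s = 2.
Candidates: P(-6) = -41; P(-5) = -269/6; P(2) = 37/3; P(4) = -13/3.
So the minimum is P(-5) = -269/6.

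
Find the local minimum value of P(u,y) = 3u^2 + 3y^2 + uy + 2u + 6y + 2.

∂P/∂u = 6u + y + 2 = 0 and ∂P/∂y = u + 6y + 6 = 0, so (u, y) = (-6/35, -34/35).
The Hessian has P_{uu} = 6, P_{yy} = 6, P_{uy} = 1, giving D = 35 > 0 with P_{uu} > 0, so the point is a local minimum.
P(-6/35, -34/35) = -38/35.

-38/35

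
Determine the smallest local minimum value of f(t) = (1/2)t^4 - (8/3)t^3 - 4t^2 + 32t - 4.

f'(t) = 2t^3 - 8t^2 - 8t + 32. Setting f'(t) = 0 gives t ∈ {-2, 2, 4}.
Second-derivative test with f''(t) = 6t^2 - 16t - 8: f''(-2) = 48 > 0 ⇒ local minimum; f''(2) = -16 < 0 ⇒ local maximum; f''(4) = 24 > 0 ⇒ local minimum.
So the smallest local minimum value is f(-2) = -164/3.

-164/3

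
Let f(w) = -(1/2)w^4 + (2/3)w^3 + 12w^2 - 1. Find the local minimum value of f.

f'(w) = -2w^3 + 2w^2 + 24w = 0 at w = -3, 0, 4.
Second-derivative test with f''(w) = -6w^2 + 4w + 24: f''(-3) = -42 < 0 ⇒ local maximum; f''(0) = 24 > 0 ⇒ local minimum; f''(4) = -56 < 0 ⇒ local maximum.
The local minimum is f(0) = -1.

-1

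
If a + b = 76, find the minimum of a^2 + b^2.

2888

With a + b = 76, a^2 + b^2 = a^2 + (76 − a)^2.
The derivative 2a − 2(76 − a) = 4a − 152 vanishes at a = 38; second derivative 4 > 0, a minimum.
The minimum is 2·(38)^2 = 2888.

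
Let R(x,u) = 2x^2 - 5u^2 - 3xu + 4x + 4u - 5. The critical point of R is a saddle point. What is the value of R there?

-5

∂R/∂x = 4x - 3u + 4 = 0 and ∂R/∂u = -3x - 10u + 4 = 0, so (x, u) = (-4/7, 4/7).
The Hessian has R_{xx} = 4, R_{uu} = -10, R_{xu} = -3, giving D = -49 < 0, so the point is a saddle point.
R(-4/7, 4/7) = -5.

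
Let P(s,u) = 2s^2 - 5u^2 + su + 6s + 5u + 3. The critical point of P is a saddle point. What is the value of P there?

-37/41

∂P/∂s = 4s + u + 6 = 0 and ∂P/∂u = s - 10u + 5 = 0, so (s, u) = (-65/41, 14/41).
The Hessian has P_{ss} = 4, P_{uu} = -10, P_{su} = 1, giving D = -41 < 0, so the point is a saddle point.
P(-65/41, 14/41) = -37/41.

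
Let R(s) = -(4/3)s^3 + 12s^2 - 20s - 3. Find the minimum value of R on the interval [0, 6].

R'(s) = -4s^2 + 24s - 20, which vanishes at s = 1 and s = 5.
Candidates: R(0) = -3, R(1) = -37/3, R(5) = 91/3, R(6) = 21.
Hence the absolute minimum is -37/3 at s = 1.

-37/3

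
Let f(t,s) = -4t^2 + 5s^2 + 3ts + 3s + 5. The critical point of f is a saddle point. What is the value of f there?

409/89

∂f/∂t = -8t + 3s = 0 and ∂f/∂s = 3t + 10s + 3 = 0, so (t, s) = (-9/89, -24/89).
The Hessian has f_{tt} = -8, f_{ss} = 10, f_{ts} = 3, giving D = -89 < 0, so the point is a saddle point.
f(-9/89, -24/89) = 409/89.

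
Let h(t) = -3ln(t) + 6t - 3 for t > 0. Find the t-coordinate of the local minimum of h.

1/2

h'(t) = -3/t + 6 = 0 gives t = 1/2.
h''(t) = 3/t², which is positive for t > 0, so this is a local minimum.
h(1/2) = -3·ln(1/2) + 3 - 3 ≈ 2.0794.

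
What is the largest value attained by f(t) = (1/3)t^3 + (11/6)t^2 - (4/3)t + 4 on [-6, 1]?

52/3

Differentiating, f'(t) = t^2 + (11/3)t - 4/3; which vanishes at t = -4 and t = 1/3.
Compare values at every candidate in [-6, 1]: f(-6) = 6, f(-4) = 52/3, f(1/3) = 611/162, f(1) = 29/6.
Hence the absolute maximum is 52/3 at t = -4.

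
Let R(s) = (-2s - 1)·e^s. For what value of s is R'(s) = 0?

-3/2

Differentiating with the product rule gives R'(s) = (-2s - 3)·e^s. Since e^s > 0, the only critical point is s = -3/2.
R''(-3/2) has the same sign as -2 < 0, so this is a local maximum.
R(-3/2) = (2)·e^(-3/2) ≈ 0.4463.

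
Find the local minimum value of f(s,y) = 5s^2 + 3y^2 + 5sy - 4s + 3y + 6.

57/35

∂f/∂s = 10s + 5y - 4 = 0 and ∂f/∂y = 5s + 6y + 3 = 0, so (s, y) = (39/35, -10/7).
The Hessian has f_{ss} = 10, f_{yy} = 6, f_{sy} = 5, giving D = 35 > 0 with f_{ss} > 0, so the point is a local minimum.
f(39/35, -10/7) = 57/35.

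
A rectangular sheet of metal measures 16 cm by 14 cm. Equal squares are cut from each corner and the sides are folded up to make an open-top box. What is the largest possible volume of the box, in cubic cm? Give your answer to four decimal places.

247.5083

With cut size x, the volume is V(x) = x(16 − 2x)(14 − 2x) for 0 < x < 7.
V'(x) = 12x^2 − 120x + 224. Setting V'(x) = 0 gives x ≈ 2.4834 (the root in (0, 7)).
V''(x) = 24x − 120 is negative there, so this is the maximum; V ≈ 247.5083.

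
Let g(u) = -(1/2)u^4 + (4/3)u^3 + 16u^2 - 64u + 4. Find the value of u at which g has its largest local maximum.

g'(u) = -2u^3 + 4u^2 + 32u - 64 = 0 at u = -4, 2, 4.
g''(u) = -6u^2 + 8u + 32. g''(-4) = -96 < 0 ⇒ local maximum; g''(2) = 24 > 0 ⇒ local minimum; g''(4) = -32 < 0 ⇒ local maximum.
The largest local maximum is g(-4) = 908/3.

-4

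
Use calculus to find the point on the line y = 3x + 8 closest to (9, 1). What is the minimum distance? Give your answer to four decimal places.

Minimize D(x)^2 = (x - 9)^2 + (3x + 7)^2.
d/dx[D^2] = 2(x - 9) + 2·3·(3x + 7) = 0 ⇒ x = -6/5.
Then y = 22/5 and the distance is √(578/5) ≈ 10.7517.

10.7517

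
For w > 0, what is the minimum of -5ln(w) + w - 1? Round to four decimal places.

g'(w) = -5/w + 1 = 0 gives w = 5.
g''(w) = 5/w², which is positive for w > 0, so this is a local minimum.
g(5) = -5·ln(5) + 5 - 1 ≈ -4.0472.

-4.0472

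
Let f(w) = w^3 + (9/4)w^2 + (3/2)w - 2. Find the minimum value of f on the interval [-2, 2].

The derivative is 3w^2 + (9/2)w + 3/2, which vanishes at w = -1 and w = -1/2.
Candidates: f(-2) = -4; f(-1) = -9/4; f(-1/2) = -37/16; f(2) = 18.
The minimum over the interval is -4, attained at w = -2.

-4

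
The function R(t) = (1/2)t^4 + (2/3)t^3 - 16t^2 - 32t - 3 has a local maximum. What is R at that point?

R'(t) = 2t^3 + 2t^2 - 32t - 32. Setting R'(t) = 0 gives t ∈ {-4, -1, 4}.
R''(t) = 6t^2 + 4t - 32. R''(-4) = 48 > 0 ⇒ local minimum; R''(-1) = -30 < 0 ⇒ local maximum; R''(4) = 80 > 0 ⇒ local minimum.
Thus R has its local maximum at t = -1, with value 77/6.

77/6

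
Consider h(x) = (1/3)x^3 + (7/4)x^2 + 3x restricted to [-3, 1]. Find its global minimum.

-9/4

The derivative is x^2 + (7/2)x + 3, which vanishes at x = -2 and x = -3/2.
Evaluating at the critical points and endpoints: h(-3) = -9/4,  h(-2) = -5/3,  h(-3/2) = -27/16,  h(1) = 61/12.
So the minimum is h(-3) = -9/4.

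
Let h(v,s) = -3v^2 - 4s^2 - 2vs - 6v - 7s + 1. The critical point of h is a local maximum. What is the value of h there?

251/44

∂h/∂v = -6v - 2s - 6 = 0 and ∂h/∂s = -2v - 8s - 7 = 0, so (v, s) = (-17/22, -15/22).
The Hessian has h_{vv} = -6, h_{ss} = -8, h_{vs} = -2, giving D = 44 > 0 with h_{vv} < 0, so the point is a local maximum.
h(-17/22, -15/22) = 251/44.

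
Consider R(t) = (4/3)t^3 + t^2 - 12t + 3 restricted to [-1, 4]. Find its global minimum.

The derivative is 4t^2 + 2t - 12, whose only zero in [-1, 4] is t = 3/2.
Evaluating at the critical points and endpoints: R(-1) = 44/3,  R(3/2) = -33/4,  R(4) = 169/3.
Hence the absolute minimum is -33/4 at t = 3/2.

-33/4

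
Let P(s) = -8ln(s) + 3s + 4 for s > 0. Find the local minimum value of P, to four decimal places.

4.1534

P'(s) = -8/s + 3 = 0 gives s = 8/3.
P''(s) = 8/s², which is positive for s > 0, so this is a local minimum.
P(8/3) = -8·ln(8/3) + 8 + 4 ≈ 4.1534.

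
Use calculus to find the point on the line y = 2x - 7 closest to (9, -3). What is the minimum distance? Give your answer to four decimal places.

6.2610

Minimize D(x)^2 = (x - 9)^2 + (2x - 4)^2.
d/dx[D^2] = 2(x - 9) + 2·2·(2x - 4) = 0 ⇒ x = 17/5.
Then y = -1/5 and the distance is √(196/5) ≈ 6.2610.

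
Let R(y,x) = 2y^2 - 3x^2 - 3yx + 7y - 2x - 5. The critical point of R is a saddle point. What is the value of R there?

-346/33

∂R/∂y = 4y - 3x + 7 = 0 and ∂R/∂x = -3y - 6x - 2 = 0, so (y, x) = (-16/11, 13/33).
The Hessian has R_{yy} = 4, R_{xx} = -6, R_{yx} = -3, giving D = -33 < 0, so the point is a saddle point.
R(-16/11, 13/33) = -346/33.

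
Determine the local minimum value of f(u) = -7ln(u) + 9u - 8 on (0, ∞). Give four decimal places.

0.7592

f'(u) = -7/u + 9 = 0 gives u = 7/9.
f''(u) = 7/u², which is positive for u > 0, so this is a local minimum.
f(7/9) = -7·ln(7/9) + 7 - 8 ≈ 0.7592.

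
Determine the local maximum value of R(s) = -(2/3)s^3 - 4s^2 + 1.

Critical points: R'(s) = -2s^2 - 8s vanishes at s = -4, 0.
Second-derivative test with R''(s) = -4s - 8: R''(-4) = 8 > 0 ⇒ local minimum; R''(0) = -8 < 0 ⇒ local maximum.
Thus R has its local maximum at s = 0, with value 1.

1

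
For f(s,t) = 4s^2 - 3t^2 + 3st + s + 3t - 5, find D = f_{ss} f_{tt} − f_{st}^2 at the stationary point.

∂f/∂s = 8s + 3t + 1 = 0 and ∂f/∂t = 3s - 6t + 3 = 0, so (s, t) = (-5/19, 7/19).
The Hessian has f_{ss} = 8, f_{tt} = -6, f_{st} = 3, giving D = -57 < 0, so the point is a saddle point.
D = (8)·(-6) − (3)^2 = -57.

-57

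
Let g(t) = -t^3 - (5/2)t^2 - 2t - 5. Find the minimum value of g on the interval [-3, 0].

-5

The derivative is -3t^2 - 5t - 2, which vanishes at t = -1 and t = -2/3.
Compare values at every candidate in [-3, 0]: g(-3) = 11/2, g(-1) = -9/2, g(-2/3) = -121/27, g(0) = -5.
The minimum over the interval is -5, attained at t = 0.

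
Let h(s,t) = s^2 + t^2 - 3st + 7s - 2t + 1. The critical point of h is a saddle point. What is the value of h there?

∂h/∂s = 2s - 3t + 7 = 0 and ∂h/∂t = -3s + 2t - 2 = 0, so (s, t) = (8/5, 17/5).
The Hessian has h_{ss} = 2, h_{tt} = 2, h_{st} = -3, giving D = -5 < 0, so the point is a saddle point.
h(8/5, 17/5) = 16/5.

16/5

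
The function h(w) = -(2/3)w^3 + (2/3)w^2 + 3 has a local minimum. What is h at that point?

h'(w) = -2w^2 + (4/3)w. Setting h'(w) = 0 gives w ∈ {0, 2/3}.
Since h''(w) = -4w + 4/3, we get h''(0) = 4/3 > 0 ⇒ local minimum; h''(2/3) = -4/3 < 0 ⇒ local maximum.
Thus h has its local minimum at w = 0, with value 3.

3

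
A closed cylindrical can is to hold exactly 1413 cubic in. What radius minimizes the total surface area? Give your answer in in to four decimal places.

6.0812

With radius r and height h, πr²h = 1413 so h = 1413/(πr²), and S(r) = 2πr² + 2πrh = 2πr² + 2·1413/r.
S'(r) = 4πr − 2·1413/r² = 0 ⇒ r³ = 1413/(2π), so r ≈ 6.0812 and h = 2r ≈ 12.1623.
S''(r) = 4π + 4·1413/r³ > 0, so this is the minimum; S ≈ 697.0693.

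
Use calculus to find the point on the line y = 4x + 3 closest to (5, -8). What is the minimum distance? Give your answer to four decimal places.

Minimize D(x)^2 = (x - 5)^2 + (4x + 11)^2.
d/dx[D^2] = 2(x - 5) + 2·4·(4x + 11) = 0 ⇒ x = -39/17.
Then y = -105/17 and the distance is √(961/17) ≈ 7.5186.

7.5186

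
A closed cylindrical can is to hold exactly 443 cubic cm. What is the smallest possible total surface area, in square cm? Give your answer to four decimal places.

321.6995

With radius r and height h, πr²h = 443 so h = 443/(πr²), and S(r) = 2πr² + 2πrh = 2πr² + 2·443/r.
S'(r) = 4πr − 2·443/r² = 0 ⇒ r³ = 443/(2π), so r ≈ 4.1312 and h = 2r ≈ 8.2624.
S''(r) = 4π + 4·443/r³ > 0, so this is the minimum; S ≈ 321.6995.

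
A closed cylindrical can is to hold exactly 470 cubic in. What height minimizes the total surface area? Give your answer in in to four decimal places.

8.4269

With radius r and height h, πr²h = 470 so h = 470/(πr²), and S(r) = 2πr² + 2πrh = 2πr² + 2·470/r.
S'(r) = 4πr − 2·470/r² = 0 ⇒ r³ = 470/(2π), so r ≈ 4.2135 and h = 2r ≈ 8.4269.
S''(r) = 4π + 4·470/r³ > 0, so this is the minimum; S ≈ 334.6415.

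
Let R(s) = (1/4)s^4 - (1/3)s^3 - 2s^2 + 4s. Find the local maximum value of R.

R'(s) = s^3 - s^2 - 4s + 4 = 0 at s = -2, 1, 2.
Since R''(s) = 3s^2 - 2s - 4, we get R''(-2) = 12 > 0 ⇒ local minimum; R''(1) = -3 < 0 ⇒ local maximum; R''(2) = 4 > 0 ⇒ local minimum.
So the local maximum value is R(1) = 23/12.

23/12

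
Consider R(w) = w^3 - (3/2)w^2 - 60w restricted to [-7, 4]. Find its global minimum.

The derivative is 3w^2 - 3w - 60, whose only zero in [-7, 4] is w = -4.
Evaluating at the critical points and endpoints: R(-7) = 7/2, R(-4) = 152, R(4) = -200.
The minimum over the interval is -200, attained at w = 4.

-200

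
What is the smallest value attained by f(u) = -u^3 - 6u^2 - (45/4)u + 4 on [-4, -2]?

f'(u) = -3u^2 - 12u - 45/4, whose only zero in [-4, -2] is u = -5/2.
Evaluating at the critical points and endpoints: f(-4) = 17,  f(-5/2) = 41/4,  f(-2) = 21/2.
So the minimum is f(-5/2) = 41/4.

41/4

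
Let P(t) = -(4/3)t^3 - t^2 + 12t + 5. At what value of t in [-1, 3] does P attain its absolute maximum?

3/2

Differentiating, P'(t) = -4t^2 - 2t + 12; whose only zero in [-1, 3] is t = 3/2.
Candidates: P(-1) = -20/3,  P(3/2) = 65/4,  P(3) = -4.
The maximum over the interval is 65/4, attained at t = 3/2.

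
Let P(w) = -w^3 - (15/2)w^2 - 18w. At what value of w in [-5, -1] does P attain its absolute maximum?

Differentiating, P'(w) = -3w^2 - 15w - 18; which vanishes at w = -3 and w = -2.
Candidates: P(-5) = 55/2; P(-3) = 27/2; P(-2) = 14; P(-1) = 23/2.
The maximum over the interval is 55/2, attained at w = -5.

-5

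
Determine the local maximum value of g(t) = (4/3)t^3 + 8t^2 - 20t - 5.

Critical points: g'(t) = 4t^2 + 16t - 20 vanishes at t = -5, 1.
g''(t) = 8t + 16. g''(-5) = -24 < 0 ⇒ local maximum; g''(1) = 24 > 0 ⇒ local minimum.
So the local maximum value is g(-5) = 385/3.

385/3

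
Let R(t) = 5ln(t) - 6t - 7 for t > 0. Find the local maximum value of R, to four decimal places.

R'(t) = 5/t − 6 = 0 gives t = 5/6.
R''(t) = -5/t², which is negative for t > 0, so this is a local maximum.
R(5/6) = 5·ln(5/6) - 5 - 7 ≈ -12.9116.

-12.9116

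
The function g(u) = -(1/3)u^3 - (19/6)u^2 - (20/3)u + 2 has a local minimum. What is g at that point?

Critical points: g'(u) = -u^2 - (19/3)u - 20/3 vanishes at u = -5, -4/3.
Since g''(u) = -2u - 19/3, we get g''(-5) = 11/3 > 0 ⇒ local minimum; g''(-4/3) = -11/3 < 0 ⇒ local maximum.
So the local minimum value is g(-5) = -13/6.

-13/6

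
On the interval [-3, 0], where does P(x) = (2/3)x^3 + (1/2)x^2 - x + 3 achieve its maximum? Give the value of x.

Differentiating, P'(x) = 2x^2 + x - 1; whose only zero in [-3, 0] is x = -1.
Candidates: P(-3) = -15/2; P(-1) = 23/6; P(0) = 3.
The maximum over the interval is 23/6, attained at x = -1.

-1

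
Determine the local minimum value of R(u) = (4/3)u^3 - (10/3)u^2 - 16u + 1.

-41

Critical points: R'(u) = 4u^2 - (20/3)u - 16 vanishes at u = -4/3, 3.
Second-derivative test with R''(u) = 8u - 20/3: R''(-4/3) = -52/3 < 0 ⇒ local maximum; R''(3) = 52/3 > 0 ⇒ local minimum.
So the local minimum value is R(3) = -41.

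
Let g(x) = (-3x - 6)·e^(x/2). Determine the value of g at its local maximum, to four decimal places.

Differentiating with the product rule gives g'(x) = (-(3/2)x - 6)·e^(x/2). Since e^(x/2) > 0, the only critical point is x = -4.
g''(-4) has the same sign as -3/2 < 0, so this is a local maximum.
g(-4) = (6)·e^(-2) ≈ 0.8120.

0.8120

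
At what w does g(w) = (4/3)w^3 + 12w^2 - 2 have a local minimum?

g'(w) = 4w^2 + 24w. Setting g'(w) = 0 gives w ∈ {-6, 0}.
g''(w) = 8w + 24. g''(-6) = -24 < 0 ⇒ local maximum; g''(0) = 24 > 0 ⇒ local minimum.
So the local minimum value is g(0) = -2.

0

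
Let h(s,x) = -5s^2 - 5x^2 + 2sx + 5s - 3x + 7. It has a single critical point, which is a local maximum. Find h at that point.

203/24

∂h/∂s = -10s + 2x + 5 = 0 and ∂h/∂x = 2s - 10x - 3 = 0, so (s, x) = (11/24, -5/24).
The Hessian has h_{ss} = -10, h_{xx} = -10, h_{sx} = 2, giving D = 96 > 0 with h_{ss} < 0, so the point is a local maximum.
h(11/24, -5/24) = 203/24.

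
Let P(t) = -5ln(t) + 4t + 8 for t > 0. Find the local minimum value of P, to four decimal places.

11.8843

P'(t) = -5/t + 4 = 0 gives t = 5/4.
P''(t) = 5/t², which is positive for t > 0, so this is a local minimum.
P(5/4) = -5·ln(5/4) + 5 + 8 ≈ 11.8843.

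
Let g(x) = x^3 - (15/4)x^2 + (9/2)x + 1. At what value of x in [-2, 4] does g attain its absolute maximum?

4

g'(x) = 3x^2 - (15/2)x + 9/2, which vanishes at x = 1 and x = 3/2.
Evaluating at the critical points and endpoints: g(-2) = -31, g(1) = 11/4, g(3/2) = 43/16, g(4) = 23.
So the maximum is g(4) = 23.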